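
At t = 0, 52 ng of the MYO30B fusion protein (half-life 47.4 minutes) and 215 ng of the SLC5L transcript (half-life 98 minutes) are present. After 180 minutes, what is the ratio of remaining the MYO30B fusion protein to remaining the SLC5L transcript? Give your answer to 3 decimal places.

0.062

MYO30B fusion protein: 52 × (1/2)^(180/47.4) = 52 × (1/2)^3.7975 ≈ 3.7398 ng.
SLC5L transcript: 215 × (1/2)^(180/98) = 215 × (1/2)^1.8367 ≈ 60.19 ng.
Ratio ≈ 3.7398 / 60.19 ≈ 0.062133.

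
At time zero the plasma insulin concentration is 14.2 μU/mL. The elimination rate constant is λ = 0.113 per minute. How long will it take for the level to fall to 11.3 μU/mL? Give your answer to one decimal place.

t½ = ln 2 / λ = 0.69315 / 0.113 ≈ 6.134 minutes.
Fraction remaining = 11.3/14.2 ≈ 0.79577.
n = log₂(14.2/11.3) = ln(1.2566)/ln 2 ≈ 0.32957 half-lives.
t = n × t½ = 0.32957 × 6.134 ≈ 2.0216 minutes.

2.0 minutes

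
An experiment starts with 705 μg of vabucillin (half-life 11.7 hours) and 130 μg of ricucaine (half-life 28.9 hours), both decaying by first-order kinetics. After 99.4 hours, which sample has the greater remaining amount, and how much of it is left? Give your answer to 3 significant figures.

vabucillin: 705 × (1/2)^8.4957 ≈ 1.9531 μg.
ricucaine: 130 × (1/2)^3.4394 ≈ 11.983 μg.
Ricucaine has more remaining, at ≈ 11.983 μg.

ricucaine, 12.0 μg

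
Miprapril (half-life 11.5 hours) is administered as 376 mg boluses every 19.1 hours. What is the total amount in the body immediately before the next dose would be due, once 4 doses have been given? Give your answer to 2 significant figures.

The 4 doses were given 76.4, 57.3, 38.2, 19.1 hours ago.
Total = 376·(1/2)^(76.4/11.5) + 376·(1/2)^(57.3/11.5) + 376·(1/2)^(38.2/11.5) + 376·(1/2)^(19.1/11.5)
      = 3.761 + 11.893 + 37.605 + 118.91 ≈ 172.17 mg.

170 mg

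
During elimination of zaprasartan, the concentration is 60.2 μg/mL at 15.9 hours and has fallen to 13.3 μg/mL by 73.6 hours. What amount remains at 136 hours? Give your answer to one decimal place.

Over Δt = 73.6 − 15.9 = 57.7 hours, the level fell by a factor of 60.2/13.3 ≈ 4.5263.
n = log₂(4.5263) ≈ 2.1783 half-lives, so t½ = 57.7/2.1783 ≈ 26.488 hours.
From t = 73.6 to t = 136: 13.3 × (1/2)^((136−73.6)/26.488) ≈ 2.5983 μg/mL.

2.6 μg/mL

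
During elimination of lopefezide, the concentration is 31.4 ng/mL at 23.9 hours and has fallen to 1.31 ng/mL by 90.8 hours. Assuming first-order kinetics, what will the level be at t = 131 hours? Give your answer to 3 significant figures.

0.194 ng/mL

Over Δt = 90.8 − 23.9 = 66.9 hours, the level fell by a factor of 31.4/1.31 ≈ 23.969.
n = log₂(23.969) ≈ 4.5831 half-lives, so t½ = 66.9/4.5831 ≈ 14.597 hours.
From t = 90.8 to t = 131: 1.31 × (1/2)^((131−90.8)/14.597) ≈ 0.1942 ng/mL.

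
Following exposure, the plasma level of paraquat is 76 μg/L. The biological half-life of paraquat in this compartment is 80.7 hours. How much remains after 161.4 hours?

Elapsed time is 2 half-lives (161.4/80.7).
Each half-life halves the amount: 76 × (1/2)^2 = 76/4 = 19 μg/L.

19 μg/L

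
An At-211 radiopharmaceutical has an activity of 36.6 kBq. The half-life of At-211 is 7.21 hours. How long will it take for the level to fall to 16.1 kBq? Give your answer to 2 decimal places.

Fraction remaining = 16.1/36.6 ≈ 0.43989.
n = log₂(36.6/16.1) = ln(2.2733)/ln 2 ≈ 1.1848 half-lives.
t = n × t½ = 1.1848 × 7.21 ≈ 8.5423 hours.

8.54 hours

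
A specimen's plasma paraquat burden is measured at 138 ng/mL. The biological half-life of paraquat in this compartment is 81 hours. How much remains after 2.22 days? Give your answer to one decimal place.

Convert the elapsed time: 2.22 days = 53.28 hours.
Number of half-lives: n = 53.28/81 ≈ 0.65778.
Remaining = 138 × (1/2)^0.65778 = 138 × 0.63385 ≈ 87.472 ng/mL.

87.5 ng/mL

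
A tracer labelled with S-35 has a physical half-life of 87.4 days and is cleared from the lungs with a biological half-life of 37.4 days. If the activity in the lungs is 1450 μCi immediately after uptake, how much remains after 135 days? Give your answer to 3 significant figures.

40.7 μCi

1/t_eff = 1/t_phys + 1/t_biol = 1/87.4 + 1/37.4 = 0.03818 per day.
t_eff = 87.4 × 37.4 / (87.4 + 37.4) ≈ 26.192 days.
Remaining = 1450 × (1/2)^(135/26.192) = 1450 × (1/2)^5.1542 ≈ 40.718 μCi.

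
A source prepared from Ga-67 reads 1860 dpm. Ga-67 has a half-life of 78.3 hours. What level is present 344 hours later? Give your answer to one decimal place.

Number of half-lives: n = 344/78.3 ≈ 4.3934.
Remaining = 1860 × (1/2)^4.3934 = 1860 × 0.047585 ≈ 88.508 dpm.

88.5 dpm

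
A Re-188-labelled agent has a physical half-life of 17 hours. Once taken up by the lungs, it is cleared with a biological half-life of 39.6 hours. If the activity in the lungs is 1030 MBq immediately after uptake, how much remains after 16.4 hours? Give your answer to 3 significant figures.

396 MBq

1/t_eff = 1/t_phys + 1/t_biol = 1/17 + 1/39.6 = 0.084076 per hour.
t_eff = 17 × 39.6 / (17 + 39.6) ≈ 11.894 hours.
Remaining = 1030 × (1/2)^(16.4/11.894) = 1030 × (1/2)^1.3788 ≈ 396.06 MBq.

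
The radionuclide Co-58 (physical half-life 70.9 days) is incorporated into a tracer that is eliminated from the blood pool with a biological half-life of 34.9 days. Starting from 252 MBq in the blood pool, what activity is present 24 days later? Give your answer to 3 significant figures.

1/t_eff = 1/t_phys + 1/t_biol = 1/70.9 + 1/34.9 = 0.042758 per day.
t_eff = 70.9 × 34.9 / (70.9 + 34.9) ≈ 23.388 days.
Remaining = 252 × (1/2)^(24/23.388) = 252 × (1/2)^1.0262 ≈ 123.73 MBq.

124 MBq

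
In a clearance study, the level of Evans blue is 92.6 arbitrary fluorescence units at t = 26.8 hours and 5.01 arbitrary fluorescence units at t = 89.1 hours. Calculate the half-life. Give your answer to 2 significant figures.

Over Δt = 89.1 − 26.8 = 62.3 hours, the level fell by a factor of 92.6/5.01 ≈ 18.483.
n = log₂(18.483) ≈ 4.2081 half-lives, so t½ = 62.3/4.2081 ≈ 14.805 hours.

15 hours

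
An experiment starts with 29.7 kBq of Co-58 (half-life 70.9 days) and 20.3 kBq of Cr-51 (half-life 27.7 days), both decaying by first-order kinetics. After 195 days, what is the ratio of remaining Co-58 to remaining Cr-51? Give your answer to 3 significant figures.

Co-58: 29.7 × (1/2)^(195/70.9) = 29.7 × (1/2)^2.7504 ≈ 4.4139 kBq.
Cr-51: 20.3 × (1/2)^(195/27.7) = 20.3 × (1/2)^7.0397 ≈ 0.15429 kBq.
Ratio ≈ 4.4139 / 0.15429 ≈ 28.608.

28.6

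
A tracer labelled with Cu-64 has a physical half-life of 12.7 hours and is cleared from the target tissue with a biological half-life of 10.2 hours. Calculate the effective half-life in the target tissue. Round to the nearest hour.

6 hours

1/t_eff = 1/t_phys + 1/t_biol = 1/12.7 + 1/10.2 = 0.17678 per hour.
t_eff = 12.7 × 10.2 / (12.7 + 10.2) ≈ 5.6568 hours.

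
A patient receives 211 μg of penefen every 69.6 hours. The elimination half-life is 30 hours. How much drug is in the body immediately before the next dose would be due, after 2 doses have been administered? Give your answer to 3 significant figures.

The 2 doses were given 139.2, 69.6 hours ago.
Total = 211·(1/2)^(139.2/30) + 211·(1/2)^(69.6/30)
      = 8.4626 + 42.256 ≈ 50.719 μg.

50.7 μg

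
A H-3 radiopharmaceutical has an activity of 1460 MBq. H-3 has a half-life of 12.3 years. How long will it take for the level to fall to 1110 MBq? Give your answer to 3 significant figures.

Fraction remaining = 1110/1460 ≈ 0.76027.
n = log₂(1460/1110) = ln(1.3153)/ln 2 ≈ 0.39541 half-lives.
t = n × t½ = 0.39541 × 12.3 ≈ 4.8635 years.

4.86 years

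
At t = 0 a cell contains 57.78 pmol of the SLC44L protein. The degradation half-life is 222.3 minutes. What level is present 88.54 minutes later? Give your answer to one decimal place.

Number of half-lives: n = 88.54/222.3 ≈ 0.39829.
Remaining = 57.78 × (1/2)^0.39829 = 57.78 × 0.75876 ≈ 43.841 pmol.

43.8 pmol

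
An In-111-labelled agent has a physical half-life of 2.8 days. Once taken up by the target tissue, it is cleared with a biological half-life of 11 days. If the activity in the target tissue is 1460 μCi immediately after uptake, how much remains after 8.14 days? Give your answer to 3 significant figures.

117 μCi

1/t_eff = 1/t_phys + 1/t_biol = 1/2.8 + 1/11 = 0.44805 per day.
t_eff = 2.8 × 11 / (2.8 + 11) ≈ 2.2319 days.
Remaining = 1460 × (1/2)^(8.14/2.2319) = 1460 × (1/2)^3.6471 ≈ 116.53 μCi.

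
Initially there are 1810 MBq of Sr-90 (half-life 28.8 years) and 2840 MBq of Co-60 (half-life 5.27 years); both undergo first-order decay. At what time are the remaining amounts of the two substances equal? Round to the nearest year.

Set 1810·(1/2)^(t/28.8) = 2840·(1/2)^(t/5.27).
Taking log₂: log₂(1810/2840) = t·(1/28.8 − 1/5.27).
log₂(0.63732) = -0.6499; 1/28.8 − 1/5.27 = -0.15503.
t = -0.6499 / -0.15503 ≈ 4.1921 years.

4 years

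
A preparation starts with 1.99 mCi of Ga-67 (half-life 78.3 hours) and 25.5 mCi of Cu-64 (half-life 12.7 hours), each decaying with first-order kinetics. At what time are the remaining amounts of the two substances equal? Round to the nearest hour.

Set 1.99·(1/2)^(t/78.3) = 25.5·(1/2)^(t/12.7).
Taking log₂: log₂(1.99/25.5) = t·(1/78.3 − 1/12.7).
log₂(0.078039) = -3.6797; 1/78.3 − 1/12.7 = -0.065969.
t = -3.6797 / -0.065969 ≈ 55.779 hours.

56 hours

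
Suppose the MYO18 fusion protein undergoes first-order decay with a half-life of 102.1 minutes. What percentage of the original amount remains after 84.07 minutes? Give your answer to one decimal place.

n = 84.07/102.1 ≈ 0.82341 half-lives.
Fraction remaining = (1/2)^0.82341 ≈ 0.56511, i.e. 56.511%.

56.5%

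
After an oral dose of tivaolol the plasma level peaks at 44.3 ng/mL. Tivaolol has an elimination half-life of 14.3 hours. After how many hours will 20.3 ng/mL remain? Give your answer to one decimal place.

Fraction remaining = 20.3/44.3 ≈ 0.45824.
n = log₂(44.3/20.3) = ln(2.1823)/ln 2 ≈ 1.1258 half-lives.
t = n × t½ = 1.1258 × 14.3 ≈ 16.099 hours.

16.1 hours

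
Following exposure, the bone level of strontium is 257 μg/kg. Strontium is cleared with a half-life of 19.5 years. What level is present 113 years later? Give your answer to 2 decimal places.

Number of half-lives: n = 113/19.5 ≈ 5.7949.
Remaining = 257 × (1/2)^5.7949 = 257 × 0.018012 ≈ 4.6292 μg/kg.

4.63 μg/kg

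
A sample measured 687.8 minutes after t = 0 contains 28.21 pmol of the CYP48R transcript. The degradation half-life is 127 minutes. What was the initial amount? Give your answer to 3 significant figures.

1200 pmol

Number of half-lives elapsed: n = 687.8/127 ≈ 5.4157.
A₀ = A × 2^n = 28.21 × 2^5.4157 = 28.21 × 42.688 ≈ 1204.2 pmol.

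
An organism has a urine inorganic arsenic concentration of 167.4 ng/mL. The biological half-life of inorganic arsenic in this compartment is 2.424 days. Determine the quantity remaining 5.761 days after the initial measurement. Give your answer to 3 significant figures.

Number of half-lives: n = 5.761/2.424 ≈ 2.3767.
Remaining = 167.4 × (1/2)^2.3767 = 167.4 × 0.19256 ≈ 32.234 ng/mL.

32.2 ng/mL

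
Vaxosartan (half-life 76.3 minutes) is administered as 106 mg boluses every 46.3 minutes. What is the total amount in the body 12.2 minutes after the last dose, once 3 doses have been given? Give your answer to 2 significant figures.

200 mg

The 3 doses were given 104.8, 58.5, 12.2 minutes ago.
Total = 106·(1/2)^(104.8/76.3) + 106·(1/2)^(58.5/76.3) + 106·(1/2)^(12.2/76.3)
      = 40.91 + 62.302 + 94.88 ≈ 198.09 mg.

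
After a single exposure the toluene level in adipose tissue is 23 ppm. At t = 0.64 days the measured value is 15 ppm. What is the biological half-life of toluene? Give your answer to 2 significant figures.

1.0 days

A/A₀ = 15/23 ≈ 0.65217.
n = log₂(1.5333) ≈ 0.61667 half-lives elapsed in 0.64 days.
t½ = 0.64/0.61667 ≈ 1.0378 days.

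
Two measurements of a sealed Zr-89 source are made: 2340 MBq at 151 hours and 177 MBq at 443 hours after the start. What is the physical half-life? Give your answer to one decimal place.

Over Δt = 443 − 151 = 292 hours, the level fell by a factor of 2340/177 ≈ 13.22.
n = log₂(13.22) ≈ 3.7247 half-lives, so t½ = 292/3.7247 ≈ 78.396 hours.

78.4 hours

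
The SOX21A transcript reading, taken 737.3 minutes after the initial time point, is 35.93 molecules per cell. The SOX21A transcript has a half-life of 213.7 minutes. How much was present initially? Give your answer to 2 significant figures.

390 molecules per cell

Number of half-lives elapsed: n = 737.3/213.7 ≈ 3.4502.
A₀ = A × 2^n = 35.93 × 2^3.4502 = 35.93 × 10.93 ≈ 392.7 molecules per cell.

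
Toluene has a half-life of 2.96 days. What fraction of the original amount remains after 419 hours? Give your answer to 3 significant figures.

0.0168

419 hours = 17.4583 days.
n = 17.4583/2.96 ≈ 5.8981 half-lives.
Fraction remaining = (1/2)^5.8981 ≈ 0.016769.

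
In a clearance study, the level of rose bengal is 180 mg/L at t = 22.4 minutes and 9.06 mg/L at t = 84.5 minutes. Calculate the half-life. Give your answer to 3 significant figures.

14.4 minutes

Over Δt = 84.5 − 22.4 = 62.1 minutes, the level fell by a factor of 180/9.06 ≈ 19.868.
n = log₂(19.868) ≈ 4.3123 half-lives, so t½ = 62.1/4.3123 ≈ 14.401 minutes.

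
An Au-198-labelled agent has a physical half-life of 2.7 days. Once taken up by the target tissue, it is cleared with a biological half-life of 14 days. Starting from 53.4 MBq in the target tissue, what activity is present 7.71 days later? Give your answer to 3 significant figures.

1/t_eff = 1/t_phys + 1/t_biol = 1/2.7 + 1/14 = 0.4418 per day.
t_eff = 2.7 × 14 / (2.7 + 14) ≈ 2.2635 days.
Remaining = 53.4 × (1/2)^(7.71/2.2635) = 53.4 × (1/2)^3.4063 ≈ 5.0368 MBq.

5.04 MBq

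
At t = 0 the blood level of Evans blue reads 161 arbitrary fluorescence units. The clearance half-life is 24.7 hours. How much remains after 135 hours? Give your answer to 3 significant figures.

Number of half-lives: n = 135/24.7 ≈ 5.4656.
Remaining = 161 × (1/2)^5.4656 = 161 × 0.022631 ≈ 3.6435 arbitrary fluorescence units.

3.64 arbitrary fluorescence units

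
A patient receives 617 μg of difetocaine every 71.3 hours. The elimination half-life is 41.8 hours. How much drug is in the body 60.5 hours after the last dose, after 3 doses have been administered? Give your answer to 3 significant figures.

317 μg

The 3 doses were given 203.1, 131.8, 60.5 hours ago.
Total = 617·(1/2)^(203.1/41.8) + 617·(1/2)^(131.8/41.8) + 617·(1/2)^(60.5/41.8)
      = 21.263 + 69.359 + 226.25 ≈ 316.87 μg.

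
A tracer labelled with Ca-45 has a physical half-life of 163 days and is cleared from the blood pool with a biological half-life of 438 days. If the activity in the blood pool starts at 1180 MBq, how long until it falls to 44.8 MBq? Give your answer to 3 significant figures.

1/t_eff = 1/t_phys + 1/t_biol = 1/163 + 1/438 = 0.0084181 per day.
t_eff = 163 × 438 / (163 + 438) ≈ 118.79 days.
n = log₂(1180/44.8) ≈ 4.7191; t = 4.7191 × 118.79 ≈ 560.6 days.

561 days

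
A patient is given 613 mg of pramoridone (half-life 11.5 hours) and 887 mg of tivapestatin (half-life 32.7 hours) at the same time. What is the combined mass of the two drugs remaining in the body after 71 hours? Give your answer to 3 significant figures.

205 mg

pramoridone: 613 × (1/2)^(71/11.5) = 613 × (1/2)^6.1739 ≈ 8.4904 mg.
tivapestatin: 887 × (1/2)^(71/32.7) = 887 × (1/2)^2.1713 ≈ 196.93 mg.
Total = 8.4904 + 196.93 ≈ 205.42 mg.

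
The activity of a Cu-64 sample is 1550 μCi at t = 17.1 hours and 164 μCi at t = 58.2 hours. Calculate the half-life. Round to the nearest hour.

Over Δt = 58.2 − 17.1 = 41.1 hours, the level fell by a factor of 1550/164 ≈ 9.4512.
n = log₂(9.4512) ≈ 3.2405 half-lives, so t½ = 41.1/3.2405 ≈ 12.683 hours.

13 hours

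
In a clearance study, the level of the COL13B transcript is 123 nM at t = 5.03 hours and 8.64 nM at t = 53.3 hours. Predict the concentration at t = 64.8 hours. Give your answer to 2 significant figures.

4.6 nM

Over Δt = 53.3 − 5.03 = 48.27 hours, the level fell by a factor of 123/8.64 ≈ 14.236.
n = log₂(14.236) ≈ 3.8315 half-lives, so t½ = 48.27/3.8315 ≈ 12.598 hours.
From t = 53.3 to t = 64.8: 8.64 × (1/2)^((64.8−53.3)/12.598) ≈ 4.5891 nM.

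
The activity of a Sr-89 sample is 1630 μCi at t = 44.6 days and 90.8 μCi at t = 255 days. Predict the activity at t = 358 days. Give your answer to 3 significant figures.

Over Δt = 255 − 44.6 = 210.4 days, the level fell by a factor of 1630/90.8 ≈ 17.952.
n = log₂(17.952) ≈ 4.166 half-lives, so t½ = 210.4/4.166 ≈ 50.504 days.
From t = 255 to t = 358: 90.8 × (1/2)^((358−255)/50.504) ≈ 22.088 μCi.

22.1 μCi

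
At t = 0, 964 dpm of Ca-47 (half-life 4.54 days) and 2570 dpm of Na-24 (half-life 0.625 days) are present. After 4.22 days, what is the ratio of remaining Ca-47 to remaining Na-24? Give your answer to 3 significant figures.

Ca-47: 964 × (1/2)^(4.22/4.54) = 964 × (1/2)^0.92952 ≈ 506.13 dpm.
Na-24: 2570 × (1/2)^(4.22/0.625) = 2570 × (1/2)^6.752 ≈ 23.844 dpm.
Ratio ≈ 506.13 / 23.844 ≈ 21.227.

21.2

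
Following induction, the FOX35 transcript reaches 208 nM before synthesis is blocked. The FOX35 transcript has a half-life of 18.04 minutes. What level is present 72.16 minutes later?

13 nM

Elapsed time is 4 half-lives (72.16/18.04).
Each half-life halves the amount: 208 × (1/2)^4 = 208/16 = 13 nM.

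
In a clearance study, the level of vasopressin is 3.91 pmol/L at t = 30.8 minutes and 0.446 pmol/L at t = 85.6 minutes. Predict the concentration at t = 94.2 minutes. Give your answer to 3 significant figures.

0.317 pmol/L

Over Δt = 85.6 − 30.8 = 54.8 minutes, the level fell by a factor of 3.91/0.446 ≈ 8.7668.
n = log₂(8.7668) ≈ 3.1321 half-lives, so t½ = 54.8/3.1321 ≈ 17.497 minutes.
From t = 85.6 to t = 94.2: 0.446 × (1/2)^((94.2−85.6)/17.497) ≈ 0.31723 pmol/L.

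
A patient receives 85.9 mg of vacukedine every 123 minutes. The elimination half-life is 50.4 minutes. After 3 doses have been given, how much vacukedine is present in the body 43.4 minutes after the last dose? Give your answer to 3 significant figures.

The 3 doses were given 289.4, 166.4, 43.4 minutes ago.
Total = 85.9·(1/2)^(289.4/50.4) + 85.9·(1/2)^(166.4/50.4) + 85.9·(1/2)^(43.4/50.4)
      = 1.6049 + 8.712 + 47.29 ≈ 57.607 mg.

57.6 mg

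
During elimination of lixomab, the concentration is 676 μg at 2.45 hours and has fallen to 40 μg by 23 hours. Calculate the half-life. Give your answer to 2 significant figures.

Over Δt = 23 − 2.45 = 20.55 hours, the level fell by a factor of 676/40 ≈ 16.9.
n = log₂(16.9) ≈ 4.079 half-lives, so t½ = 20.55/4.079 ≈ 5.0381 hours.

5.0 hours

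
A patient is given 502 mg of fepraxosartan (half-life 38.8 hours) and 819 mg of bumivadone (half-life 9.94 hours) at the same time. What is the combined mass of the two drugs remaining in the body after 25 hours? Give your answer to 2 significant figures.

460 mg

fepraxosartan: 502 × (1/2)^(25/38.8) = 502 × (1/2)^0.64433 ≈ 321.17 mg.
bumivadone: 819 × (1/2)^(25/9.94) = 819 × (1/2)^2.5151 ≈ 143.27 mg.
Total = 321.17 + 143.27 ≈ 464.45 mg.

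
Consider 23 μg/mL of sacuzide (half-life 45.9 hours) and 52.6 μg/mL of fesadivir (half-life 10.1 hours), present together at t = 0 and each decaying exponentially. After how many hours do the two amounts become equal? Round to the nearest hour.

15 hours

Set 23·(1/2)^(t/45.9) = 52.6·(1/2)^(t/10.1).
Taking log₂: log₂(23/52.6) = t·(1/45.9 − 1/10.1).
log₂(0.43726) = -1.1934; 1/45.9 − 1/10.1 = -0.077223.
t = -1.1934 / -0.077223 ≈ 15.454 hours.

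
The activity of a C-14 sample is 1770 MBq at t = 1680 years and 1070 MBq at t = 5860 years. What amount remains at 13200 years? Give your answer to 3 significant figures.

Over Δt = 5860 − 1680 = 4180 years, the level fell by a factor of 1770/1070 ≈ 1.6542.
n = log₂(1.6542) ≈ 0.72614 half-lives, so t½ = 4180/0.72614 ≈ 5756.5 years.
From t = 5860 to t = 13200: 1070 × (1/2)^((13200−5860)/5756.5) ≈ 442.12 MBq.

442 MBq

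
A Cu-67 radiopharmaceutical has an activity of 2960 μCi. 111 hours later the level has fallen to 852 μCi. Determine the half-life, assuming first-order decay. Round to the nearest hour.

A/A₀ = 852/2960 ≈ 0.28784.
n = log₂(3.4742) ≈ 1.7967 half-lives elapsed in 111 hours.
t½ = 111/1.7967 ≈ 61.781 hours.

62 hours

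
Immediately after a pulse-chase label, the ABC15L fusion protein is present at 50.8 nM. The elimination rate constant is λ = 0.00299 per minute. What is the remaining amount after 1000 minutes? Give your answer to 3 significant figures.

t½ = ln 2 / λ = 0.69315 / 0.00299 ≈ 231.82 minutes.
Number of half-lives: n = 1000/231.82 ≈ 4.3137.
Remaining = 50.8 × (1/2)^4.3137 = 50.8 × 0.050287 ≈ 2.5546 nM.

2.55 nM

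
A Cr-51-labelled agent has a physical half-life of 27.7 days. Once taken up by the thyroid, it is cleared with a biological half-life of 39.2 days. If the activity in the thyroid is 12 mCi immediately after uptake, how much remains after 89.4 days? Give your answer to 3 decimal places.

0.264 mCi

1/t_eff = 1/t_phys + 1/t_biol = 1/27.7 + 1/39.2 = 0.061611 per day.
t_eff = 27.7 × 39.2 / (27.7 + 39.2) ≈ 16.231 days.
Remaining = 12 × (1/2)^(89.4/16.231) = 12 × (1/2)^5.508 ≈ 0.26369 mCi.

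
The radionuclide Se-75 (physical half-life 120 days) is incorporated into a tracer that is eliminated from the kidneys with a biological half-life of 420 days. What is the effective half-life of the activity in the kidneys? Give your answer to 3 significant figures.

1/t_eff = 1/t_phys + 1/t_biol = 1/120 + 1/420 = 0.010714 per day.
t_eff = 120 × 420 / (120 + 420) ≈ 93.333 days.

93.3 days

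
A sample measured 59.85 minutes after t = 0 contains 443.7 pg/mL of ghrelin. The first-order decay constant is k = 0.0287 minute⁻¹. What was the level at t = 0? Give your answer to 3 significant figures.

2470 pg/mL

t½ = ln 2 / k = 0.69315 / 0.0287 ≈ 24.151 minutes.
Number of half-lives elapsed: n = 59.85/24.151 ≈ 2.4781.
A₀ = A × 2^n = 443.7 × 2^2.4781 = 443.7 × 5.5717 ≈ 2472.2 pg/mL.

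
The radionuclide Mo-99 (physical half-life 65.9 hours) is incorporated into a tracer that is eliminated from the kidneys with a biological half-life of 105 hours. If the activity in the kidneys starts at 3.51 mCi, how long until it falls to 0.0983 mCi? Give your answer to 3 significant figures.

209 hours

1/t_eff = 1/t_phys + 1/t_biol = 1/65.9 + 1/105 = 0.024698 per hour.
t_eff = 65.9 × 105 / (65.9 + 105) ≈ 40.489 hours.
n = log₂(3.51/0.0983) ≈ 5.1581; t = 5.1581 × 40.489 ≈ 208.85 hours.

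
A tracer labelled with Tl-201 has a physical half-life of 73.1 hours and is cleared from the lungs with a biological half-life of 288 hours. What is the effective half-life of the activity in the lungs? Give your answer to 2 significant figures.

1/t_eff = 1/t_phys + 1/t_biol = 1/73.1 + 1/288 = 0.017152 per hour.
t_eff = 73.1 × 288 / (73.1 + 288) ≈ 58.302 hours.

58 hours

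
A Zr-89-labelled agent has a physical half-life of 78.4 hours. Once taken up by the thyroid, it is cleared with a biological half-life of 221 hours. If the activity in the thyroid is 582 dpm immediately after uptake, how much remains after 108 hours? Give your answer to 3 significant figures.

1/t_eff = 1/t_phys + 1/t_biol = 1/78.4 + 1/221 = 0.01728 per hour.
t_eff = 78.4 × 221 / (78.4 + 221) ≈ 57.87 hours.
Remaining = 582 × (1/2)^(108/57.87) = 582 × (1/2)^1.8662 ≈ 159.64 dpm.

160 dpm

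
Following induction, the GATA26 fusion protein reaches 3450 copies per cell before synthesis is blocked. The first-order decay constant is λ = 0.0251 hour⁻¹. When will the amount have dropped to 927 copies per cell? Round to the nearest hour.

52 hours

t½ = ln 2 / λ = 0.69315 / 0.0251 ≈ 27.615 hours.
Fraction remaining = 927/3450 ≈ 0.2687.
n = log₂(3450/927) = ln(3.7217)/ln 2 ≈ 1.896 half-lives.
t = n × t½ = 1.896 × 27.615 ≈ 52.358 hours.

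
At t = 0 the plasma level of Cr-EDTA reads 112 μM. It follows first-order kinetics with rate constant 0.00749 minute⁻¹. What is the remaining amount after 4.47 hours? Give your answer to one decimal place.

t½ = ln 2 / λ = 0.69315 / 0.00749 ≈ 92.543 minutes.
Convert the elapsed time: 4.47 hours = 268.2 minutes.
Number of half-lives: n = 268.2/92.543 ≈ 2.8981.
Remaining = 112 × (1/2)^2.8981 = 112 × 0.13415 ≈ 15.024 μM.

15.0 μM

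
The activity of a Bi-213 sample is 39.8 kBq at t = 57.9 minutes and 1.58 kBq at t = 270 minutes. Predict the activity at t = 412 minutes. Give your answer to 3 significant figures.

Over Δt = 270 − 57.9 = 212.1 minutes, the level fell by a factor of 39.8/1.58 ≈ 25.19.
n = log₂(25.19) ≈ 4.6548 half-lives, so t½ = 212.1/4.6548 ≈ 45.566 minutes.
From t = 270 to t = 412: 1.58 × (1/2)^((412−270)/45.566) ≈ 0.1822 kBq.

0.182 kBq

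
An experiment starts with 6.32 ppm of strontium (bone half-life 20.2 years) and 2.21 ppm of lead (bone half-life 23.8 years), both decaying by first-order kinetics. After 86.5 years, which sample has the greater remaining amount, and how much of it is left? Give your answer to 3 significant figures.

strontium, 0.325 ppm

strontium: 6.32 × (1/2)^4.2822 ≈ 0.32483 ppm.
lead: 2.21 × (1/2)^3.6345 ≈ 0.17796 ppm.
Strontium has more remaining, at ≈ 0.32483 ppm.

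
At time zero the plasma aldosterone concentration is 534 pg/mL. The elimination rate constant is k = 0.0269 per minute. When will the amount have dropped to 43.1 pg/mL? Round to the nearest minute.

t½ = ln 2 / k = 0.69315 / 0.0269 ≈ 25.768 minutes.
Fraction remaining = 43.1/534 ≈ 0.080712.
n = log₂(534/43.1) = ln(12.39)/ln 2 ≈ 3.6311 half-lives.
t = n × t½ = 3.6311 × 25.768 ≈ 93.564 minutes.

94 minutes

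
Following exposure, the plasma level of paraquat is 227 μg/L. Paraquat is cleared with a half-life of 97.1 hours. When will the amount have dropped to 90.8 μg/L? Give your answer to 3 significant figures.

Fraction remaining = 90.8/227 ≈ 0.4.
n = log₂(227/90.8) = ln(2.5)/ln 2 ≈ 1.3219 half-lives.
t = n × t½ = 1.3219 × 97.1 ≈ 128.36 hours.

128 hours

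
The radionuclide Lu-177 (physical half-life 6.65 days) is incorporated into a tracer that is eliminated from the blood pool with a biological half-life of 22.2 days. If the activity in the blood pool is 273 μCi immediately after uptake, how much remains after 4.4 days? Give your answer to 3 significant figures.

150 μCi

1/t_eff = 1/t_phys + 1/t_biol = 1/6.65 + 1/22.2 = 0.19542 per day.
t_eff = 6.65 × 22.2 / (6.65 + 22.2) ≈ 5.1172 days.
Remaining = 273 × (1/2)^(4.4/5.1172) = 273 × (1/2)^0.85985 ≈ 150.43 μCi.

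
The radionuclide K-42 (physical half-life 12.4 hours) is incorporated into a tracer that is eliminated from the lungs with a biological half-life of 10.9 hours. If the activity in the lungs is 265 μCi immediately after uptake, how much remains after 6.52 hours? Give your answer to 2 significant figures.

120 μCi

1/t_eff = 1/t_phys + 1/t_biol = 1/12.4 + 1/10.9 = 0.17239 per hour.
t_eff = 12.4 × 10.9 / (12.4 + 10.9) ≈ 5.8009 hours.
Remaining = 265 × (1/2)^(6.52/5.8009) = 265 × (1/2)^1.124 ≈ 121.59 μCi.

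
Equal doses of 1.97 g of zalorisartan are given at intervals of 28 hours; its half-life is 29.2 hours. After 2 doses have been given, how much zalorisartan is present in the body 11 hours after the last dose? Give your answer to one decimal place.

The 2 doses were given 39, 11 hours ago.
Total = 1.97·(1/2)^(39/29.2) + 1.97·(1/2)^(11/29.2)
      = 0.78056 + 1.5173 ≈ 2.2978 g.

2.3 g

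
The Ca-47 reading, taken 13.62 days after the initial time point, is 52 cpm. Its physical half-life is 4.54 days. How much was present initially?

Number of half-lives elapsed: n = 13.62/4.54 ≈ 3.
A₀ = A × 2^n = 52 × 2^3 = 52 × 8 ≈ 416 cpm.

416 cpm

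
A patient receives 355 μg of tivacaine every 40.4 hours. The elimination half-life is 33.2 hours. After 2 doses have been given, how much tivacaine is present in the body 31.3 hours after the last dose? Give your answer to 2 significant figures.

260 μg

The 2 doses were given 71.7, 31.3 hours ago.
Total = 355·(1/2)^(71.7/33.2) + 355·(1/2)^(31.3/33.2)
      = 79.453 + 184.68 ≈ 264.14 μg.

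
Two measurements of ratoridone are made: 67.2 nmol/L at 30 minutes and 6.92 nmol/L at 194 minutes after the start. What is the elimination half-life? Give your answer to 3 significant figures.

Over Δt = 194 − 30 = 164 minutes, the level fell by a factor of 67.2/6.92 ≈ 9.711.
n = log₂(9.711) ≈ 3.2796 half-lives, so t½ = 164/3.2796 ≈ 50.006 minutes.

50.0 minutes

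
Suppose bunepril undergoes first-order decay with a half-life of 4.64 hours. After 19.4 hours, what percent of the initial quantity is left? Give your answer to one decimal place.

5.5%

n = 19.4/4.64 ≈ 4.181 half-lives.
Fraction remaining = (1/2)^4.181 ≈ 0.055129, i.e. 5.5129%.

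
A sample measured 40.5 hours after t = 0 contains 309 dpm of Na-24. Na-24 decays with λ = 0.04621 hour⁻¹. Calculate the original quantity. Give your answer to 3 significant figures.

t½ = ln 2 / λ = 0.69315 / 0.04621 ≈ 15 hours.
Number of half-lives elapsed: n = 40.5/15 ≈ 2.7.
A₀ = A × 2^n = 309 × 2^2.7 = 309 × 6.4981 ≈ 2007.9 dpm.

2010 dpm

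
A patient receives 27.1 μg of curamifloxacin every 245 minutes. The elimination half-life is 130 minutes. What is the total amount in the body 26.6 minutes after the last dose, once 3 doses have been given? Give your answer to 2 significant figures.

The 3 doses were given 516.6, 271.6, 26.6 minutes ago.
Total = 27.1·(1/2)^(516.6/130) + 27.1·(1/2)^(271.6/130) + 27.1·(1/2)^(26.6/130)
      = 1.7247 + 6.3687 + 23.517 ≈ 31.61 μg.

32 μg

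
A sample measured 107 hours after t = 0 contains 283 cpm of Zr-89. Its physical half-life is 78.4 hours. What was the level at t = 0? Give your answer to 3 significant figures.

729 cpm

Number of half-lives elapsed: n = 107/78.4 ≈ 1.3648.
A₀ = A × 2^n = 283 × 2^1.3648 = 283 × 2.5754 ≈ 728.84 cpm.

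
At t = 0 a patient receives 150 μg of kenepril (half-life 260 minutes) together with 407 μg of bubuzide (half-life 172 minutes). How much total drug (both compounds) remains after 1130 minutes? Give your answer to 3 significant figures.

kenepril: 150 × (1/2)^(1130/260) = 150 × (1/2)^4.3462 ≈ 7.3751 μg.
bubuzide: 407 × (1/2)^(1130/172) = 407 × (1/2)^6.5698 ≈ 4.2845 μg.
Total = 7.3751 + 4.2845 ≈ 11.66 μg.

11.7 μg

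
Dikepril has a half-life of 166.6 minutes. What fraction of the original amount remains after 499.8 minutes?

n = 499.8/166.6 ≈ 3 half-lives.
Fraction remaining = (1/2)^3 ≈ 0.125.

0.125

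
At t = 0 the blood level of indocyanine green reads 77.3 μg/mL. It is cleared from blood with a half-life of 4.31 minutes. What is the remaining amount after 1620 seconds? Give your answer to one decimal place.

1.0 μg/mL

Convert the elapsed time: 1620 seconds = 27 minutes.
Number of half-lives: n = 27/4.31 ≈ 6.2645.
Remaining = 77.3 × (1/2)^6.2645 = 77.3 × 0.013008 ≈ 1.0055 μg/mL.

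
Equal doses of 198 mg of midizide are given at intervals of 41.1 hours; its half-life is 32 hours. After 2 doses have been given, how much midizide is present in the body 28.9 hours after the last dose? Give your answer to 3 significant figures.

The 2 doses were given 70, 28.9 hours ago.
Total = 198·(1/2)^(70/32) + 198·(1/2)^(28.9/32)
      = 43.467 + 105.88 ≈ 149.34 mg.

149 mg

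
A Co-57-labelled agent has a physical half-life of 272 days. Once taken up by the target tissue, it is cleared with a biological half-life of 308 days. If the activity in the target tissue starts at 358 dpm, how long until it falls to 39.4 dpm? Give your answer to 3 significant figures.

1/t_eff = 1/t_phys + 1/t_biol = 1/272 + 1/308 = 0.0069232 per day.
t_eff = 272 × 308 / (272 + 308) ≈ 144.44 days.
n = log₂(358/39.4) ≈ 3.1837; t = 3.1837 × 144.44 ≈ 459.86 days.

460 days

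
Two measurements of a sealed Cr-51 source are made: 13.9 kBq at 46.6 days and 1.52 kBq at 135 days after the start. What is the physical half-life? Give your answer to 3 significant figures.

Over Δt = 135 − 46.6 = 88.4 days, the level fell by a factor of 13.9/1.52 ≈ 9.1447.
n = log₂(9.1447) ≈ 3.1929 half-lives, so t½ = 88.4/3.1929 ≈ 27.686 days.

27.7 days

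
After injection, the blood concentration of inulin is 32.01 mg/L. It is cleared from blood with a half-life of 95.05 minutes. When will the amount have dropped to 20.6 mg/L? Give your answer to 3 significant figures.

Fraction remaining = 20.6/32.01 ≈ 0.64355.
n = log₂(32.01/20.6) = ln(1.5539)/ln 2 ≈ 0.63588 half-lives.
t = n × t½ = 0.63588 × 95.05 ≈ 60.44 minutes.

60.4 minutes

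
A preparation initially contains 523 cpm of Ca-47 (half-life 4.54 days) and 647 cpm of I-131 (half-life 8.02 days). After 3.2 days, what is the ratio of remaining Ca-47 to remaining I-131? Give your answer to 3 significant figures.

Ca-47: 523 × (1/2)^(3.2/4.54) = 523 × (1/2)^0.70485 ≈ 320.86 cpm.
I-131: 647 × (1/2)^(3.2/8.02) = 647 × (1/2)^0.399 ≈ 490.67 cpm.
Ratio ≈ 320.86 / 490.67 ≈ 0.65393.

0.654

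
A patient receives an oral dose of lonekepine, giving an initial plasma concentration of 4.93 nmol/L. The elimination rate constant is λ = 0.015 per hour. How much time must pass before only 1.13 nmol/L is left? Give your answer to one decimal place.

98.2 hours

t½ = ln 2 / λ = 0.69315 / 0.015 ≈ 46.21 hours.
Fraction remaining = 1.13/4.93 ≈ 0.22921.
n = log₂(4.93/1.13) = ln(4.3628)/ln 2 ≈ 2.1253 half-lives.
t = n × t½ = 2.1253 × 46.21 ≈ 98.208 hours.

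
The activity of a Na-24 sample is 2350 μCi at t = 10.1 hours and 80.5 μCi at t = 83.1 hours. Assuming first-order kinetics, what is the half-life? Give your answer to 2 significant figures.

15 hours

Over Δt = 83.1 − 10.1 = 73 hours, the level fell by a factor of 2350/80.5 ≈ 29.193.
n = log₂(29.193) ≈ 4.8675 half-lives, so t½ = 73/4.8675 ≈ 14.997 hours.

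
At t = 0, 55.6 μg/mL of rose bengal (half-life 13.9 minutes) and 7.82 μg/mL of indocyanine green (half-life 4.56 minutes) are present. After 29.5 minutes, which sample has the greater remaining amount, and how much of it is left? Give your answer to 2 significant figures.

rose bengal: 55.6 × (1/2)^2.1223 ≈ 12.77 μg/mL.
indocyanine green: 7.82 × (1/2)^6.4693 ≈ 0.088258 μg/mL.
Rose bengal has more remaining, at ≈ 12.77 μg/mL.

rose bengal, 13 μg/mL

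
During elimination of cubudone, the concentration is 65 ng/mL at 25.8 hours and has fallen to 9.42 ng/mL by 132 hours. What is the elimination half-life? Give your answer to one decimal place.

Over Δt = 132 − 25.8 = 106.2 hours, the level fell by a factor of 65/9.42 ≈ 6.9002.
n = log₂(6.9002) ≈ 2.7866 half-lives, so t½ = 106.2/2.7866 ≈ 38.11 hours.

38.1 hours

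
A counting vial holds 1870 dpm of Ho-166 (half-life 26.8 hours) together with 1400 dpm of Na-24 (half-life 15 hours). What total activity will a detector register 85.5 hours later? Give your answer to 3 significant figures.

232 dpm

Ho-166: 1870 × (1/2)^(85.5/26.8) = 1870 × (1/2)^3.1903 ≈ 204.86 dpm.
Na-24: 1400 × (1/2)^(85.5/15) = 1400 × (1/2)^5.7 ≈ 26.931 dpm.
Total = 204.86 + 26.931 ≈ 231.8 dpm.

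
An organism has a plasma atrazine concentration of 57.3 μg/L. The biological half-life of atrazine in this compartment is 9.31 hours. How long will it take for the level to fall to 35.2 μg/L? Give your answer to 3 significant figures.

Fraction remaining = 35.2/57.3 ≈ 0.61431.
n = log₂(57.3/35.2) = ln(1.6278)/ln 2 ≈ 0.70296 half-lives.
t = n × t½ = 0.70296 × 9.31 ≈ 6.5446 hours.

6.54 hours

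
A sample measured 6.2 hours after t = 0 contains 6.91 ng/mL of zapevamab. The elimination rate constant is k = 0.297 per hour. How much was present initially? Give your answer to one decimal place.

43.6 ng/mL

t½ = ln 2 / k = 0.69315 / 0.297 ≈ 2.3338 hours.
Number of half-lives elapsed: n = 6.2/2.3338 ≈ 2.6566.
A₀ = A × 2^n = 6.91 × 2^2.6566 = 6.91 × 6.3054 ≈ 43.57 ng/mL.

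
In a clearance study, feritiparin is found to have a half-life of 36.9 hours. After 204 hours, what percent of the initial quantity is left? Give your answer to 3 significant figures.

2.17%

n = 204/36.9 ≈ 5.5285 half-lives.
Fraction remaining = (1/2)^5.5285 ≈ 0.021666, i.e. 2.1666%.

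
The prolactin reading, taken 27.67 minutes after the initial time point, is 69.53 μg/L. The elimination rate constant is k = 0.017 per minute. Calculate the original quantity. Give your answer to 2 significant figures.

t½ = ln 2 / k = 0.69315 / 0.017 ≈ 40.773 minutes.
Number of half-lives elapsed: n = 27.67/40.773 ≈ 0.67863.
A₀ = A × 2^n = 69.53 × 2^0.67863 = 69.53 × 1.6006 ≈ 111.29 μg/L.

110 μg/L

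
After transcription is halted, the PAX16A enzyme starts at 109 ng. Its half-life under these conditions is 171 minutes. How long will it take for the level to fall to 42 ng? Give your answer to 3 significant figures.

235 minutes

Fraction remaining = 42/109 ≈ 0.38532.
n = log₂(109/42) = ln(2.5952)/ln 2 ≈ 1.3759 half-lives.
t = n × t½ = 1.3759 × 171 ≈ 235.27 minutes.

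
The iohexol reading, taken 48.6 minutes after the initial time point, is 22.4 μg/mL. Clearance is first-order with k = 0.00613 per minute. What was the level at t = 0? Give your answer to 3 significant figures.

30.2 μg/mL

t½ = ln 2 / k = 0.69315 / 0.00613 ≈ 113.07 minutes.
Number of half-lives elapsed: n = 48.6/113.07 ≈ 0.4298.
A₀ = A × 2^n = 22.4 × 2^0.4298 = 22.4 × 1.3471 ≈ 30.174 μg/mL.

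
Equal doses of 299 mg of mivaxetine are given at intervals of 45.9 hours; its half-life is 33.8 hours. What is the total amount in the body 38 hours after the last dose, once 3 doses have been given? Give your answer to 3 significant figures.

212 mg

The 3 doses were given 129.8, 83.9, 38 hours ago.
Total = 299·(1/2)^(129.8/33.8) + 299·(1/2)^(83.9/33.8) + 299·(1/2)^(38/33.8)
      = 20.876 + 53.511 + 137.16 ≈ 211.55 mg.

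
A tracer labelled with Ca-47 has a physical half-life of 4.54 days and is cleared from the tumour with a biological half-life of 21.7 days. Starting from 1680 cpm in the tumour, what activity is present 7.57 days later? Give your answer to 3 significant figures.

1/t_eff = 1/t_phys + 1/t_biol = 1/4.54 + 1/21.7 = 0.26635 per day.
t_eff = 4.54 × 21.7 / (4.54 + 21.7) ≈ 3.7545 days.
Remaining = 1680 × (1/2)^(7.57/3.7545) = 1680 × (1/2)^2.0162 ≈ 415.3 cpm.

415 cpm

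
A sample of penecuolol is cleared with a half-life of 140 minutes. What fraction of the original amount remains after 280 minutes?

0.25

n = 280/140 ≈ 2 half-lives.
Fraction remaining = (1/2)^2 ≈ 0.25.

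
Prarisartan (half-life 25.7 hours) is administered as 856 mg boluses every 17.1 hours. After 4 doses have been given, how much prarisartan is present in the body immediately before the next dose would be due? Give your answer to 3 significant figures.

1230 mg

The 4 doses were given 68.4, 51.3, 34.2, 17.1 hours ago.
Total = 856·(1/2)^(68.4/25.7) + 856·(1/2)^(51.3/25.7) + 856·(1/2)^(34.2/25.7) + 856·(1/2)^(17.1/25.7)
      = 135.3 + 214.58 + 340.32 + 539.73 ≈ 1229.9 mg.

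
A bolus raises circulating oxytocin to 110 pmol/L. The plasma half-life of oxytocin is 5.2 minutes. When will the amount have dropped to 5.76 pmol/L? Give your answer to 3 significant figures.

Fraction remaining = 5.76/110 ≈ 0.052364.
n = log₂(110/5.76) = ln(19.097)/ln 2 ≈ 4.2553 half-lives.
t = n × t½ = 4.2553 × 5.2 ≈ 22.128 minutes.

22.1 minutes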